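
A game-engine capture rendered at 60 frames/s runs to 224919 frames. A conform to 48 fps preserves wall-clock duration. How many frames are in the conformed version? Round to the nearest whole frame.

179935 frames

Frames at target rate = 224919 × (48) / (60) = 899676/5 ≈ 179935.200.
Nearest whole frame: 179935.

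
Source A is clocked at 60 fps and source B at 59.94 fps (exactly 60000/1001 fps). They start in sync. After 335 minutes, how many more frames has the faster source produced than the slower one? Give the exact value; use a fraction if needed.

1206000/1001 frames

335 min = 20100 s.
A emits 60 × 20100 = 1206000 frames; B emits 60000/1001 × 20100 = 1206000000/1001.
Difference = 1206000/1001 frames (≈ 1204.7952); B is behind A.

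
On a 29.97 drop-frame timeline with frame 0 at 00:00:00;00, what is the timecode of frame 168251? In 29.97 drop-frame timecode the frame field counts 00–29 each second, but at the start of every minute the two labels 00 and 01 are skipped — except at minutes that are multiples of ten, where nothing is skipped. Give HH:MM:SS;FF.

01:33:33;29

Ten DF minutes hold 17982 frames, so frame 168251 lies in block 9 (frames 161838–179819) with 6413 frames into that block.
The block's first minute is 1800 frames and the rest 1798 each; 6413 frames reaches minute 3, so 9 × 18 + 3 × 2 = 168 labels have been skipped so far.
Adding those back, label number 168251 + 168 = 168419 at 30 labels/s is 5613 s + 29 f = 1 h 33 min 33 s frame 29, i.e. 01:33:33;29.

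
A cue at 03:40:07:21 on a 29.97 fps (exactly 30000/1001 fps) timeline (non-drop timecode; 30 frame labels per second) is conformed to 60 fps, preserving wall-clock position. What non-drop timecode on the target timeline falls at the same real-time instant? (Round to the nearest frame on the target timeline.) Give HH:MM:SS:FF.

Source frame index: (3×3600 + 40×60 + 7) × 30 + 21 = 396231.
Real time: 396231 / (30000/1001) = 132209077/10000 s.
Target frame: (132209077/10000) × (60) = 396627231/500 ≈ 793254.462 → 793254.
At 60 labels/s: frame 793254 → 03:40:20:54.

03:40:20:54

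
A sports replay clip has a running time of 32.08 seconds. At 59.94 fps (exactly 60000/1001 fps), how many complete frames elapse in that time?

1922 frames

Frames = 32.08 × 60000/1001 = 1924800/1001 ≈ 1922.8771.
Complete frames: 1922.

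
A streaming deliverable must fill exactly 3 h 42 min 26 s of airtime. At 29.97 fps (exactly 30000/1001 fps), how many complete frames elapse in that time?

399980 frames

3 h 42 min 26 s = 13346 s.
Frames = 13346 × 30000/1001 = 400380000/1001 ≈ 399980.0200.
Complete frames: 399980.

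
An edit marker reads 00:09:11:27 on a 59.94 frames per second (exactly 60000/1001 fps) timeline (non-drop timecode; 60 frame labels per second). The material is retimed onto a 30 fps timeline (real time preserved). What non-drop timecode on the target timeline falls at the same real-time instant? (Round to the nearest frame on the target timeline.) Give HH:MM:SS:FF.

00:09:12:00

Source frame index: (0×3600 + 9×60 + 11) × 60 + 27 = 33087.
Real time: 33087 / (60000/1001) = 11040029/20000 s.
Target frame: (11040029/20000) × (30) = 33120087/2000 ≈ 16560.043 → 16560.
At 30 labels/s: frame 16560 → 00:09:12:00.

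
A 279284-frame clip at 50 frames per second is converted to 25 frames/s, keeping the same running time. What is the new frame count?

139642 frames

Target frames = source frames × (target rate / source rate) = 279284 × (25)/(50) = 279284 × 1/2 = 139642.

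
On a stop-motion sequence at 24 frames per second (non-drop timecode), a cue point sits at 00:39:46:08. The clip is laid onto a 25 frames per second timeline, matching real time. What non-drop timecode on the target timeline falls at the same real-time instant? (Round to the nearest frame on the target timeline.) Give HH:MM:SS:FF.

Source frame index: (0×3600 + 39×60 + 46) × 24 + 8 = 57272.
Real time: 57272 / (24) = 7159/3 s.
Target frame: (7159/3) × (25) = 178975/3 ≈ 59658.333 → 59658.
At 25 labels/s: frame 59658 → 00:39:46:08.

00:39:46:08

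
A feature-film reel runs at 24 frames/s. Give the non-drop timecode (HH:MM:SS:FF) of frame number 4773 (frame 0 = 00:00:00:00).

00:03:18:21

4773 ÷ 24 = 198 full seconds, remainder 21 frames.
198 s = 0 h 3 min 18 s.
Timecode: 00:03:18:21.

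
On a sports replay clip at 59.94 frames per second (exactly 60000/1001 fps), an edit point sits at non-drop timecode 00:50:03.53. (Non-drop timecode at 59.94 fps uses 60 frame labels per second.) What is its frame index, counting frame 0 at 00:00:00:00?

Total seconds to the label: (0 × 3600 + 50 × 60 + 3) = 3003.
Frame index = 3003 × 60 + 53 = 180233.

frame 180233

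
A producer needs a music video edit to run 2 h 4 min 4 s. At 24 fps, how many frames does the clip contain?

178656 frames

2 h 4 min 4 s = 7444 s.
Frames = 7444 × 24 = 178656.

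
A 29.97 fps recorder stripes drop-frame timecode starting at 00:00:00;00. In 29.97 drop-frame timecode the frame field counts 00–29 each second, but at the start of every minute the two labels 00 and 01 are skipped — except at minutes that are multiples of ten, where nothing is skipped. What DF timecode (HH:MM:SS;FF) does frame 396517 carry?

Ten DF minutes hold 17982 frames, so frame 396517 lies in block 22 (frames 395604–413585) with 913 frames into that block.
The block's first minute is 1800 frames and the rest 1798 each; 913 frames reaches minute 0, so 22 × 18 + 0 × 2 = 396 labels have been skipped so far.
Adding those back, label number 396517 + 396 = 396913 at 30 labels/s is 13230 s + 13 f = 3 h 40 min 30 s frame 13, i.e. 03:40:30;13.

03:40:30;13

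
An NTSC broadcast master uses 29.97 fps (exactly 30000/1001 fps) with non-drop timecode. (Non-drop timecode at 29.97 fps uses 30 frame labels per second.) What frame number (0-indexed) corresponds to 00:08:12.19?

Total seconds to the label: (0 × 3600 + 8 × 60 + 12) = 492.
Frame index = 492 × 30 + 19 = 14779.

14779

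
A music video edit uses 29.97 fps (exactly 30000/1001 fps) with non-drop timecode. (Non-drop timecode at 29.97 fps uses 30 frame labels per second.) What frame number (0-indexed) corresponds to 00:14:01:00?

25230

Total seconds to the label: (0 × 3600 + 14 × 60 + 1) = 841.
Frame index = 841 × 30 + 0 = 25230.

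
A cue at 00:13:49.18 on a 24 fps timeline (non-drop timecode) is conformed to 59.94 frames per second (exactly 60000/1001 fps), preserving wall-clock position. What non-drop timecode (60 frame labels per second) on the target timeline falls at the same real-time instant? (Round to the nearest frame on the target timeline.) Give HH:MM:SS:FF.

00:13:48:55

Source frame index: (0×3600 + 13×60 + 49) × 24 + 18 = 19914.
Real time: 19914 / (24) = 3319/4 s.
Target frame: (3319/4) × (60000/1001) = 49785000/1001 ≈ 49735.265 → 49735.
At 60 labels/s: frame 49735 → 00:13:48:55.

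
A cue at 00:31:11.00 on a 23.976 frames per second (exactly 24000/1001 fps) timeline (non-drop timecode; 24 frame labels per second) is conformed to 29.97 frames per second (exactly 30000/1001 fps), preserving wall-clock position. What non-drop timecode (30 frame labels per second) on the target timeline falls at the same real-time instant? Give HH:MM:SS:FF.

00:31:11:00

Source frame index: (0×3600 + 31×60 + 11) × 24 + 0 = 44904.
Real time: 44904 / (24000/1001) = 1872871/1000 s.
Target frame: (1872871/1000) × (30000/1001) = 56130.
At 30 labels/s: frame 56130 → 00:31:11:00.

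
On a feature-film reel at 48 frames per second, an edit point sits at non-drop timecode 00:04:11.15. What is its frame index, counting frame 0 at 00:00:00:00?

Total seconds to the label: (0 × 3600 + 4 × 60 + 11) = 251.
Frame index = 251 × 48 + 15 = 12063.

frame 12063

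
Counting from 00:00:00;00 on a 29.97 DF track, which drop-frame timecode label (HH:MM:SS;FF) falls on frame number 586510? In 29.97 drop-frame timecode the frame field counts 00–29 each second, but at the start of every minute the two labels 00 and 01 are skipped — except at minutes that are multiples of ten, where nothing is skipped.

Ten DF minutes hold 17982 frames, so frame 586510 lies in block 32 (frames 575424–593405) with 11086 frames into that block.
The block's first minute is 1800 frames and the rest 1798 each; 11086 frames reaches minute 6, so 32 × 18 + 6 × 2 = 588 labels have been skipped so far.
Adding those back, label number 586510 + 588 = 587098 at 30 labels/s is 19569 s + 28 f = 5 h 26 min 9 s frame 28, i.e. 05:26:09;28.

05:26:09;28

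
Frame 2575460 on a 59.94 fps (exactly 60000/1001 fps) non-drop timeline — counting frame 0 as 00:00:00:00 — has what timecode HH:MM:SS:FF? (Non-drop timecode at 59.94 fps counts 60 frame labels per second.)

11:55:24:20

2575460 ÷ 60 = 42924 full seconds, remainder 20 frames.
42924 s = 11 h 55 min 24 s.
Timecode: 11:55:24:20.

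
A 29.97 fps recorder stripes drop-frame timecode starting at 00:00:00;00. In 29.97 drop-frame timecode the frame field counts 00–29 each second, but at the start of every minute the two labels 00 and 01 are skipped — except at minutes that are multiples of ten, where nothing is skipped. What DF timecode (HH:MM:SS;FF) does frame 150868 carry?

01:23:53;28

Ten DF minutes hold 17982 frames, so frame 150868 lies in block 8 (frames 143856–161837) with 7012 frames into that block.
The block's first minute is 1800 frames and the rest 1798 each; 7012 frames reaches minute 3, so 8 × 18 + 3 × 2 = 150 labels have been skipped so far.
Adding those back, label number 150868 + 150 = 151018 at 30 labels/s is 5033 s + 28 f = 1 h 23 min 53 s frame 28, i.e. 01:23:53;28.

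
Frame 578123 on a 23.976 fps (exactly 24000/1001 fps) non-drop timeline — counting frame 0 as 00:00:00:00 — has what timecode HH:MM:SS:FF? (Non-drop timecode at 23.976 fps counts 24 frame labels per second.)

06:41:28:11

578123 ÷ 24 = 24088 full seconds, remainder 11 frames.
24088 s = 6 h 41 min 28 s.
Timecode: 06:41:28:11.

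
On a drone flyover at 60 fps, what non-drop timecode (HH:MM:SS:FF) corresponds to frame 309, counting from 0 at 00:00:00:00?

00:00:05:09

309 ÷ 60 = 5 full seconds, remainder 9 frames.
5 s = 0 h 0 min 5 s.
Timecode: 00:00:05:09.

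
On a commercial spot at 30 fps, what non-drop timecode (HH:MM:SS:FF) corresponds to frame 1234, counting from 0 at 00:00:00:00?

1234 ÷ 30 = 41 full seconds, remainder 4 frames.
41 s = 0 h 0 min 41 s.
Timecode: 00:00:41:04.

00:00:41:04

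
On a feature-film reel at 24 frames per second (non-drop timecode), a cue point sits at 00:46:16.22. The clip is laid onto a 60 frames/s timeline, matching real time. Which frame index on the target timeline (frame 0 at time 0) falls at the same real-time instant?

frame 166615

Source frame index: (0×3600 + 46×60 + 16) × 24 + 22 = 66646.
Real time: 66646 / (24) = 33323/12 s.
Target frame: (33323/12) × (60) = 166615.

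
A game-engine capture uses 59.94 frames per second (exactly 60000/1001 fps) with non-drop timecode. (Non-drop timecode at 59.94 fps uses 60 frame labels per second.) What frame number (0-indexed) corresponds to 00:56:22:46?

Total seconds to the label: (0 × 3600 + 56 × 60 + 22) = 3382.
Frame index = 3382 × 60 + 46 = 202966.

frame 202966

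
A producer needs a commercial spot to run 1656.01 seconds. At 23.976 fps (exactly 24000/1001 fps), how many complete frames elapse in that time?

39704 frames

Frames = 1656.01 × 24000/1001 = 39744240/1001 ≈ 39704.5355.
Complete frames: 39704.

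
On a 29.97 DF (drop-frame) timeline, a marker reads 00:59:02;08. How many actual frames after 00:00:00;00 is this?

106160

Complete 10-minute blocks: 5, each 17982 frames → 89910.
Remaining 9 whole minutes in the current block: 1800 + 8 × 1798 = 16184 frames.
Within the current minute: 2 × 30 + 8 − 2 = 66 (labels ;00/;01 skipped at this minute). Total = 89910 + 16184 + 66 = 106160.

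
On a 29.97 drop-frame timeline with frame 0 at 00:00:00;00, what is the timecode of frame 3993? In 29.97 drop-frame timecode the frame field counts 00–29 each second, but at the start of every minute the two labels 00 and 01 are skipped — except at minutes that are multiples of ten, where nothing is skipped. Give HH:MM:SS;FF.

Ten DF minutes hold 17982 frames, so frame 3993 lies in block 0 (frames 0–17981) with 3993 frames into that block.
The block's first minute is 1800 frames and the rest 1798 each; 3993 frames reaches minute 2, so 0 × 18 + 2 × 2 = 4 labels have been skipped so far.
Adding those back, label number 3993 + 4 = 3997 at 30 labels/s is 133 s + 7 f = 0 h 2 min 13 s frame 7, i.e. 00:02:13;07.

00:02:13;07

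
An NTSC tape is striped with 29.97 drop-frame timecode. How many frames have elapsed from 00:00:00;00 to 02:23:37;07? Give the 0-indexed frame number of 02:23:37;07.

Complete 10-minute blocks: 14, each 17982 frames → 251748.
Remaining 3 whole minutes in the current block: 1800 + 2 × 1798 = 5396 frames.
Within the current minute: 37 × 30 + 7 − 2 = 1115 (labels ;00/;01 skipped at this minute). Total = 251748 + 5396 + 1115 = 258259.

258259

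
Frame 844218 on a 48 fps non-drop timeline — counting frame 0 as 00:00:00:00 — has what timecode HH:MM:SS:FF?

844218 ÷ 48 = 17587 full seconds, remainder 42 frames.
17587 s = 4 h 53 min 7 s.
Timecode: 04:53:07:42.

04:53:07:42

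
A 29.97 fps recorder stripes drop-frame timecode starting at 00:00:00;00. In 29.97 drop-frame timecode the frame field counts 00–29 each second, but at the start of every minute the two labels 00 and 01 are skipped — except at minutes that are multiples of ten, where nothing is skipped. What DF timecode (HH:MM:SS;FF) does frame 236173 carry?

02:11:20;09

Ten DF minutes hold 17982 frames, so frame 236173 lies in block 13 (frames 233766–251747) with 2407 frames into that block.
The block's first minute is 1800 frames and the rest 1798 each; 2407 frames reaches minute 1, so 13 × 18 + 1 × 2 = 236 labels have been skipped so far.
Adding those back, label number 236173 + 236 = 236409 at 30 labels/s is 7880 s + 9 f = 2 h 11 min 20 s frame 9, i.e. 02:11:20;09.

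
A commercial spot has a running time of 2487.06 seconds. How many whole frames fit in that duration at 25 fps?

62176 frames

Frames = 2487.06 × 25 = 124353/2 ≈ 62176.5000.
Complete frames: 62176.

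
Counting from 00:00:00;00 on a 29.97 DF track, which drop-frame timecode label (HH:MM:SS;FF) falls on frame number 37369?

Ten DF minutes hold 17982 frames, so frame 37369 lies in block 2 (frames 35964–53945) with 1405 frames into that block.
The block's first minute is 1800 frames and the rest 1798 each; 1405 frames reaches minute 0, so 2 × 18 + 0 × 2 = 36 labels have been skipped so far.
Adding those back, label number 37369 + 36 = 37405 at 30 labels/s is 1246 s + 25 f = 0 h 20 min 46 s frame 25, i.e. 00:20:46;25.

00:20:46;25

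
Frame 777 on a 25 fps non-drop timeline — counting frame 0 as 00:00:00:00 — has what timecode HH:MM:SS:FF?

00:00:31:02

777 ÷ 25 = 31 full seconds, remainder 2 frames.
31 s = 0 h 0 min 31 s.
Timecode: 00:00:31:02.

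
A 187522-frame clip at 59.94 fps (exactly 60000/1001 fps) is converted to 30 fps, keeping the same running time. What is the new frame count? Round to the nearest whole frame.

93855 frames

Frames at target rate = 187522 × (30) / (60000/1001) = 93854761/1000 ≈ 93854.761.
Nearest whole frame: 93855.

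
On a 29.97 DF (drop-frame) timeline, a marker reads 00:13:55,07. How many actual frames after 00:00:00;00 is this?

25033

As if non-drop at 30 labels/s: (0 × 3600 + 13 × 60 + 55) × 30 + 7 = 25057.
Minute boundaries passed: 13; those not divisible by 10: 13 − 1 = 12; dropped labels = 2 × 12 = 24.
Actual frame index = 25057 − 24 = 25033.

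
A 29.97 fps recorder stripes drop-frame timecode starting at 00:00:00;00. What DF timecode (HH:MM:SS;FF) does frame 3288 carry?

Ten DF minutes hold 17982 frames, so frame 3288 lies in block 0 (frames 0–17981) with 3288 frames into that block.
The block's first minute is 1800 frames and the rest 1798 each; 3288 frames reaches minute 1, so 0 × 18 + 1 × 2 = 2 labels have been skipped so far.
Adding those back, label number 3288 + 2 = 3290 at 30 labels/s is 109 s + 20 f = 0 h 1 min 49 s frame 20, i.e. 00:01:49;20.

00:01:49;20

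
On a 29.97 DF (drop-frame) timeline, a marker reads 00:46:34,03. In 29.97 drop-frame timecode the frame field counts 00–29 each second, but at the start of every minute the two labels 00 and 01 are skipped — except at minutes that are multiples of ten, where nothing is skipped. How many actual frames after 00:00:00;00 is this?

As if non-drop at 30 labels/s: (0 × 3600 + 46 × 60 + 34) × 30 + 3 = 83823.
Minute boundaries passed: 46; those not divisible by 10: 46 − 4 = 42; dropped labels = 2 × 42 = 84.
Actual frame index = 83823 − 84 = 83739.

83739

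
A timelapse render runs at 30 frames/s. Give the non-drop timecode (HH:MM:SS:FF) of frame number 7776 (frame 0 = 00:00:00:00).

00:04:19:06

7776 ÷ 30 = 259 full seconds, remainder 6 frames.
259 s = 0 h 4 min 19 s.
Timecode: 00:04:19:06.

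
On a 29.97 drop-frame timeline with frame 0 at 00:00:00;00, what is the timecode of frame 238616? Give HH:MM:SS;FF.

Each 10-minute DF block holds 10 × 60 × 30 − 9 × 2 = 17982 frames. 238616 ÷ 17982 → 13 full blocks, remainder 4850.
Within the partial block the first minute is 1800 frames and each further minute 1798, so 2 further minute boundaries passed. Total skipped labels = 18 × 13 + 2 × 2 = 238.
Non-drop label index = 238616 + 238 = 238854; at 30 labels/s that is 02:12:41:24, i.e. DF 02:12:41;24.

02:12:41;24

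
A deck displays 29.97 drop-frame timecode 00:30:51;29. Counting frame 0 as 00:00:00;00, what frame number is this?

55505

Complete 10-minute blocks: 3, each 17982 frames → 53946.
Remaining 0 whole minutes in the current block: 0 frames.
Within the current minute: 51 × 30 + 29 = 1559. Total = 53946 + 0 + 1559 = 55505.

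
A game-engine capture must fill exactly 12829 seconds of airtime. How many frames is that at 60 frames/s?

Frames = 12829 × 60 = 769740.

769740 frames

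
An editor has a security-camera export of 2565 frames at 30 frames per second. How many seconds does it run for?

Running time = 2565 / (30) = 85.5 s.

85.5 seconds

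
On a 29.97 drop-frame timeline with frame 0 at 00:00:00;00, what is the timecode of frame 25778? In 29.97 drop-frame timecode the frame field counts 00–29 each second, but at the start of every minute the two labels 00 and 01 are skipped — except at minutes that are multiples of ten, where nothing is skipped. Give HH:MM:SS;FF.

Each 10-minute DF block holds 10 × 60 × 30 − 9 × 2 = 17982 frames. 25778 ÷ 17982 → 1 full block, remainder 7796.
Within the partial block the first minute is 1800 frames and each further minute 1798, so 4 further minute boundaries passed. Total skipped labels = 18 × 1 + 2 × 4 = 26.
Non-drop label index = 25778 + 26 = 25804; at 30 labels/s that is 00:14:20:04, i.e. DF 00:14:20;04.

00:14:20;04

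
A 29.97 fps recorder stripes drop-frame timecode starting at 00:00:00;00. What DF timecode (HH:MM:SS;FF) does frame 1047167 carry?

09:42:20;15

Ten DF minutes hold 17982 frames, so frame 1047167 lies in block 58 (frames 1042956–1060937) with 4211 frames into that block.
The block's first minute is 1800 frames and the rest 1798 each; 4211 frames reaches minute 2, so 58 × 18 + 2 × 2 = 1048 labels have been skipped so far.
Adding those back, label number 1047167 + 1048 = 1048215 at 30 labels/s is 34940 s + 15 f = 9 h 42 min 20 s frame 15, i.e. 09:42:20;15.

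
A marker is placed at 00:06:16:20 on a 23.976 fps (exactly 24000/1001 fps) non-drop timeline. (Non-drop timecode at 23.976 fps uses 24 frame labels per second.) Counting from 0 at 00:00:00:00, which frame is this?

frame 9044

Total seconds to the label: (0 × 3600 + 6 × 60 + 16) = 376.
Frame index = 376 × 24 + 20 = 9044.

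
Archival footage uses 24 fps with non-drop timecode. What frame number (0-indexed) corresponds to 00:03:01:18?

frame 4362

Total seconds to the label: (0 × 3600 + 3 × 60 + 1) = 181.
Frame index = 181 × 24 + 18 = 4362.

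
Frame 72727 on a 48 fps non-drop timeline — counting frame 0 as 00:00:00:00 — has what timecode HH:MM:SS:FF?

72727 ÷ 48 = 1515 full seconds, remainder 7 frames.
1515 s = 0 h 25 min 15 s.
Timecode: 00:25:15:07.

00:25:15:07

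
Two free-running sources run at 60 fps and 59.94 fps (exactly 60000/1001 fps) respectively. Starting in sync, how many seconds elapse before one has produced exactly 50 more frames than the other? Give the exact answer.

The gap grows by |60000/1001 − 60| = 60/1001 frames per second.
Time for a 50-frame gap: 50 ÷ (60/1001) = 5005/6 s.

5005/6 seconds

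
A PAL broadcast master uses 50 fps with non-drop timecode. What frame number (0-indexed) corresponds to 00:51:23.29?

frame 154179

Total seconds to the label: (0 × 3600 + 51 × 60 + 23) = 3083.
Frame index = 3083 × 50 + 29 = 154179.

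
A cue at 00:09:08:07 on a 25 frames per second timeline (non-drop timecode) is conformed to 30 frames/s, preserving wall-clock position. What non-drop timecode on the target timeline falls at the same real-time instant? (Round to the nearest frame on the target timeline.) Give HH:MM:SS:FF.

Source frame index: (0×3600 + 9×60 + 8) × 25 + 7 = 13707.
Real time: 13707 / (25) = 13707/25 s.
Target frame: (13707/25) × (30) = 82242/5 ≈ 16448.400 → 16448.
At 30 labels/s: frame 16448 → 00:09:08:08.

00:09:08:08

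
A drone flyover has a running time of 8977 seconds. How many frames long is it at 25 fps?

224425 frames

Frames = 8977 × 25 = 224425.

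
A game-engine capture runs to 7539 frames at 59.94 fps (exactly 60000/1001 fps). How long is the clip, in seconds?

125.77565 seconds

Running time = 7539 / (60000/1001) = 125.77565 s.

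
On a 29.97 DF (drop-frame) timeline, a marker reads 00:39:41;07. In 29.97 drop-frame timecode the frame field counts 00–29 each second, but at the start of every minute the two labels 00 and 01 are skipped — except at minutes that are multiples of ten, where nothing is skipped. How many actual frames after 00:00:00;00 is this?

Complete 10-minute blocks: 3, each 17982 frames → 53946.
Remaining 9 whole minutes in the current block: 1800 + 8 × 1798 = 16184 frames.
Within the current minute: 41 × 30 + 7 − 2 = 1235 (labels ;00/;01 skipped at this minute). Total = 53946 + 16184 + 1235 = 71365.

71365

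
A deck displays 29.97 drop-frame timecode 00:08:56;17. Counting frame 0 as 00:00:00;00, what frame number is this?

Complete 10-minute blocks: 0, each 17982 frames → 0.
Remaining 8 whole minutes in the current block: 1800 + 7 × 1798 = 14386 frames.
Within the current minute: 56 × 30 + 17 − 2 = 1695 (labels ;00/;01 skipped at this minute). Total = 0 + 14386 + 1695 = 16081.

16081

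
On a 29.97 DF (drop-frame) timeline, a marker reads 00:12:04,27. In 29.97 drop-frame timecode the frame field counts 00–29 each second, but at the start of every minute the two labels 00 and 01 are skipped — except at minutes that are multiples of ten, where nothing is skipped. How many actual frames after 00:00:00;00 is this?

As if non-drop at 30 labels/s: (0 × 3600 + 12 × 60 + 4) × 30 + 27 = 21747.
Minute boundaries passed: 12; those not divisible by 10: 12 − 1 = 11; dropped labels = 2 × 11 = 22.
Actual frame index = 21747 − 22 = 21725.

21725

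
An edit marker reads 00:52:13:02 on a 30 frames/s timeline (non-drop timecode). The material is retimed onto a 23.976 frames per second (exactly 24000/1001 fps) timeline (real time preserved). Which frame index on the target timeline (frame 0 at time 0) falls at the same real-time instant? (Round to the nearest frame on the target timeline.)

Source frame index: (0×3600 + 52×60 + 13) × 30 + 2 = 93992.
Real time: 93992 / (30) = 46996/15 s.
Target frame: (46996/15) × (24000/1001) = 75193600/1001 ≈ 75118.482 → 75118.

frame 75118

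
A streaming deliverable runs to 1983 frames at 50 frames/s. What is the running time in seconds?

Running time = 1983 / (50) = 39.66 s.

39.66 seconds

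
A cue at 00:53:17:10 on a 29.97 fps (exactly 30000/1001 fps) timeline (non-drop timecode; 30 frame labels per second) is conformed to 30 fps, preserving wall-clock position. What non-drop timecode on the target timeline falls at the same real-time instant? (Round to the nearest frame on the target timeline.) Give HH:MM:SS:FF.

Source frame index: (0×3600 + 53×60 + 17) × 30 + 10 = 95920.
Real time: 95920 / (30000/1001) = 1200199/375 s.
Target frame: (1200199/375) × (30) = 2400398/25 ≈ 96015.920 → 96016.
At 30 labels/s: frame 96016 → 00:53:20:16.

00:53:20:16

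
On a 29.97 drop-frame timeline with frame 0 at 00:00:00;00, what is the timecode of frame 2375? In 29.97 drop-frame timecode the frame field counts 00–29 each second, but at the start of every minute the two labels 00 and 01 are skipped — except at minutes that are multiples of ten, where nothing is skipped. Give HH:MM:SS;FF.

Ten DF minutes hold 17982 frames, so frame 2375 lies in block 0 (frames 0–17981) with 2375 frames into that block.
The block's first minute is 1800 frames and the rest 1798 each; 2375 frames reaches minute 1, so 0 × 18 + 1 × 2 = 2 labels have been skipped so far.
Adding those back, label number 2375 + 2 = 2377 at 30 labels/s is 79 s + 7 f = 0 h 1 min 19 s frame 7, i.e. 00:01:19;07.

00:01:19;07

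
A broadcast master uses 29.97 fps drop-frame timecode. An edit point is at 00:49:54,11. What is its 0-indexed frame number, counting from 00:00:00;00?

89741

As if non-drop at 30 labels/s: (0 × 3600 + 49 × 60 + 54) × 30 + 11 = 89831.
Minute boundaries passed: 49; those not divisible by 10: 49 − 4 = 45; dropped labels = 2 × 45 = 90.
Actual frame index = 89831 − 90 = 89741.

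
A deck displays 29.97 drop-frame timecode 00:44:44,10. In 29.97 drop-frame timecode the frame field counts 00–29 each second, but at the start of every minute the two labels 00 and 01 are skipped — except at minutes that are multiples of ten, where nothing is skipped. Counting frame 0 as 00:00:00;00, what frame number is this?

Complete 10-minute blocks: 4, each 17982 frames → 71928.
Remaining 4 whole minutes in the current block: 1800 + 3 × 1798 = 7194 frames.
Within the current minute: 44 × 30 + 10 − 2 = 1328 (labels ;00/;01 skipped at this minute). Total = 71928 + 7194 + 1328 = 80450.

80450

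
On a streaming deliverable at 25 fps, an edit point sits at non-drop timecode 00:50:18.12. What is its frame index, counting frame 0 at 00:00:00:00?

Total seconds to the label: (0 × 3600 + 50 × 60 + 18) = 3018.
Frame index = 3018 × 25 + 12 = 75462.

75462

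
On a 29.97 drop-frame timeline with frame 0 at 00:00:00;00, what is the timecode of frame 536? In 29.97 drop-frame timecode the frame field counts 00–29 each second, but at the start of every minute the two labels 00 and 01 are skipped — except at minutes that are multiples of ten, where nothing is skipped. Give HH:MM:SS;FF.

Each 10-minute DF block holds 10 × 60 × 30 − 9 × 2 = 17982 frames. 536 ÷ 17982 → 0 full blocks, remainder 536.
Within the partial block the first minute is 1800 frames and each further minute 1798, so 0 further minute boundaries passed. Total skipped labels = 18 × 0 + 2 × 0 = 0.
Non-drop label index = 536 + 0 = 536; at 30 labels/s that is 00:00:17:26, i.e. DF 00:00:17;26.

00:00:17;26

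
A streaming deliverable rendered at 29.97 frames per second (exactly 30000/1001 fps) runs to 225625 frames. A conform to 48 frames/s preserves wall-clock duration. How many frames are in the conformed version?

Target frames = source frames × (target rate / source rate) = 225625 × (48)/(30000/1001) = 225625 × 1001/625 = 361361.

361361 frames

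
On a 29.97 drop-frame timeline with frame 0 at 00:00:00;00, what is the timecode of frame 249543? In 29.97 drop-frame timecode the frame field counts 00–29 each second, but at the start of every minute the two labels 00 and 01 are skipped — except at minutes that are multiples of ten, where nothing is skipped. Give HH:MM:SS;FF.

Ten DF minutes hold 17982 frames, so frame 249543 lies in block 13 (frames 233766–251747) with 15777 frames into that block.
The block's first minute is 1800 frames and the rest 1798 each; 15777 frames reaches minute 8, so 13 × 18 + 8 × 2 = 250 labels have been skipped so far.
Adding those back, label number 249543 + 250 = 249793 at 30 labels/s is 8326 s + 13 f = 2 h 18 min 46 s frame 13, i.e. 02:18:46;13.

02:18:46;13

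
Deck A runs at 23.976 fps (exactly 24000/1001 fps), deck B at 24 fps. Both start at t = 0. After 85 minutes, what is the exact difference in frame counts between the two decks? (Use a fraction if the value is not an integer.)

85 min = 5100 s.
A emits 24000/1001 × 5100 = 122400000/1001 frames; B emits 24 × 5100 = 122400.
Difference = 122400/1001 frames (≈ 122.2777); B is ahead of A.

122400/1001 frames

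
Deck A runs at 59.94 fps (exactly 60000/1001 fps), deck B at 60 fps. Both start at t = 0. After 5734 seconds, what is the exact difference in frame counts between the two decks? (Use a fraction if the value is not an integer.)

344040/1001 frames

A emits 60000/1001 × 5734 = 344040000/1001 frames; B emits 60 × 5734 = 344040.
Difference = 344040/1001 frames (≈ 343.6963); B is ahead of A.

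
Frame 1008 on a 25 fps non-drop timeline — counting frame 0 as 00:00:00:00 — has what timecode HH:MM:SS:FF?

00:00:40:08

1008 ÷ 25 = 40 full seconds, remainder 8 frames.
40 s = 0 h 0 min 40 s.
Timecode: 00:00:40:08.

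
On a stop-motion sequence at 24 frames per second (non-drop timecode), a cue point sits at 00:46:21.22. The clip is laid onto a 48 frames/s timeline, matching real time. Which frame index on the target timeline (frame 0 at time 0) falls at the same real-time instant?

Source frame index: (0×3600 + 46×60 + 21) × 24 + 22 = 66766.
Real time: 66766 / (24) = 33383/12 s.
Target frame: (33383/12) × (48) = 133532.

frame 133532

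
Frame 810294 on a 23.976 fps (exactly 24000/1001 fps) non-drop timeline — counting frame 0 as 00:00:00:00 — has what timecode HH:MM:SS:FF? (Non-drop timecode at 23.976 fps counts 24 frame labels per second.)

810294 ÷ 24 = 33762 full seconds, remainder 6 frames.
33762 s = 9 h 22 min 42 s.
Timecode: 09:22:42:06.

09:22:42:06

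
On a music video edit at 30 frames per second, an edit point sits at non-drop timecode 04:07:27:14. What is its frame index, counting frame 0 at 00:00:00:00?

445424

Total seconds to the label: (4 × 3600 + 7 × 60 + 27) = 14847.
Frame index = 14847 × 30 + 14 = 445424.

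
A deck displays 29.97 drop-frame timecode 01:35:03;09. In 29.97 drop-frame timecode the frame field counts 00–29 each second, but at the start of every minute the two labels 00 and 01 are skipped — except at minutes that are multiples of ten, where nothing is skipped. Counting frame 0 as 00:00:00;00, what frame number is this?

170927

Complete 10-minute blocks: 9, each 17982 frames → 161838.
Remaining 5 whole minutes in the current block: 1800 + 4 × 1798 = 8992 frames.
Within the current minute: 3 × 30 + 9 − 2 = 97 (labels ;00/;01 skipped at this minute). Total = 161838 + 8992 + 97 = 170927.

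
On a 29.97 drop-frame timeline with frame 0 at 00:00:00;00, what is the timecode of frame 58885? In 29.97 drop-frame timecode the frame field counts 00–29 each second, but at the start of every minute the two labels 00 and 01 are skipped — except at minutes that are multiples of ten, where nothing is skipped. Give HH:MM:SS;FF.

Each 10-minute DF block holds 10 × 60 × 30 − 9 × 2 = 17982 frames. 58885 ÷ 17982 → 3 full blocks, remainder 4939.
Within the partial block the first minute is 1800 frames and each further minute 1798, so 2 further minute boundaries passed. Total skipped labels = 18 × 3 + 2 × 2 = 58.
Non-drop label index = 58885 + 58 = 58943; at 30 labels/s that is 00:32:44:23, i.e. DF 00:32:44;23.

00:32:44;23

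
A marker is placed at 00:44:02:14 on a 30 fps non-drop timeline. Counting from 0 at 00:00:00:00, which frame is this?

Total seconds to the label: (0 × 3600 + 44 × 60 + 2) = 2642.
Frame index = 2642 × 30 + 14 = 79274.

79274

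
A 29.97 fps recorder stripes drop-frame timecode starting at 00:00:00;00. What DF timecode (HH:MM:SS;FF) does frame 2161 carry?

Ten DF minutes hold 17982 frames, so frame 2161 lies in block 0 (frames 0–17981) with 2161 frames into that block.
The block's first minute is 1800 frames and the rest 1798 each; 2161 frames reaches minute 1, so 0 × 18 + 1 × 2 = 2 labels have been skipped so far.
Adding those back, label number 2161 + 2 = 2163 at 30 labels/s is 72 s + 3 f = 0 h 1 min 12 s frame 3, i.e. 00:01:12;03.

00:01:12;03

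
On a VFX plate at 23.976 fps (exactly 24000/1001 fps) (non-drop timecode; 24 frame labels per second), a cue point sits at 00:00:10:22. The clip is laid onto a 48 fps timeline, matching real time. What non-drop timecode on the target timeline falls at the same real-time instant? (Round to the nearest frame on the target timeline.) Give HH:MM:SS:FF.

00:00:10:45

Source frame index: (0×3600 + 0×60 + 10) × 24 + 22 = 262.
Real time: 262 / (24000/1001) = 131131/12000 s.
Target frame: (131131/12000) × (48) = 131131/250 ≈ 524.524 → 525.
At 48 labels/s: frame 525 → 00:00:10:45.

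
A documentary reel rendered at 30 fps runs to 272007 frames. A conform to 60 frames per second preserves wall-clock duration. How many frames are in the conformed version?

544014 frames

Target frames = source frames × (target rate / source rate) = 272007 × (60)/(30) = 272007 × 2 = 544014.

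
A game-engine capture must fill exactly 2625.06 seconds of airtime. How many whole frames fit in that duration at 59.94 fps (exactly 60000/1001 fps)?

Frames = 2625.06 × 60000/1001 = 157503600/1001 ≈ 157346.2537.
Complete frames: 157346.

157346 frames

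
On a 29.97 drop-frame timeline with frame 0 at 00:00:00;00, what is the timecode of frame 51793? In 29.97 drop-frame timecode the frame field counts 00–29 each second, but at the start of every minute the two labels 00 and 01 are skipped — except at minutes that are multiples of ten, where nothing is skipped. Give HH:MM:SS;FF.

00:28:48;05

Ten DF minutes hold 17982 frames, so frame 51793 lies in block 2 (frames 35964–53945) with 15829 frames into that block.
The block's first minute is 1800 frames and the rest 1798 each; 15829 frames reaches minute 8, so 2 × 18 + 8 × 2 = 52 labels have been skipped so far.
Adding those back, label number 51793 + 52 = 51845 at 30 labels/s is 1728 s + 5 f = 0 h 28 min 48 s frame 5, i.e. 00:28:48;05.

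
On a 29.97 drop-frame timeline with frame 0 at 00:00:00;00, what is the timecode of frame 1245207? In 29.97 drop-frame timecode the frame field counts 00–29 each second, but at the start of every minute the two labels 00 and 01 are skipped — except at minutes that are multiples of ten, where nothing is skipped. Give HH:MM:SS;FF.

11:32:28;13

Each 10-minute DF block holds 10 × 60 × 30 − 9 × 2 = 17982 frames. 1245207 ÷ 17982 → 69 full blocks, remainder 4449.
Within the partial block the first minute is 1800 frames and each further minute 1798, so 2 further minute boundaries passed. Total skipped labels = 18 × 69 + 2 × 2 = 1246.
Non-drop label index = 1245207 + 1246 = 1246453; at 30 labels/s that is 11:32:28:13, i.e. DF 11:32:28;13.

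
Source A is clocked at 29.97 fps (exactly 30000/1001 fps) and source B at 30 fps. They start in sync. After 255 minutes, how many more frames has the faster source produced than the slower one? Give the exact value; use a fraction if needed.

459000/1001 frames

255 min = 15300 s.
A emits 30000/1001 × 15300 = 459000000/1001 frames; B emits 30 × 15300 = 459000.
Difference = 459000/1001 frames (≈ 458.5415); B is ahead of A.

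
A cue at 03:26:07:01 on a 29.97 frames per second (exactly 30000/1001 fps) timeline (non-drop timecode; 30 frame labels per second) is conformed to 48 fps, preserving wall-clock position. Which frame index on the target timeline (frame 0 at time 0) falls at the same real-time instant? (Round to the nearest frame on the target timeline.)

Source frame index: (3×3600 + 26×60 + 7) × 30 + 1 = 371011.
Real time: 371011 / (30000/1001) = 371382011/30000 s.
Target frame: (371382011/30000) × (48) = 371382011/625 ≈ 594211.218 → 594211.

frame 594211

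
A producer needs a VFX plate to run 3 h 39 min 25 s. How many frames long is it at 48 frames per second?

3 h 39 min 25 s = 13165 s.
Frames = 13165 × 48 = 631920.

631920 frames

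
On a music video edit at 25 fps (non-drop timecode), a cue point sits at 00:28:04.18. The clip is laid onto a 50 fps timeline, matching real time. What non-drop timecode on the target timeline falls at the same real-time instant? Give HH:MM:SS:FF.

Source frame index: (0×3600 + 28×60 + 4) × 25 + 18 = 42118.
Real time: 42118 / (25) = 42118/25 s.
Target frame: (42118/25) × (50) = 84236.
At 50 labels/s: frame 84236 → 00:28:04:36.

00:28:04:36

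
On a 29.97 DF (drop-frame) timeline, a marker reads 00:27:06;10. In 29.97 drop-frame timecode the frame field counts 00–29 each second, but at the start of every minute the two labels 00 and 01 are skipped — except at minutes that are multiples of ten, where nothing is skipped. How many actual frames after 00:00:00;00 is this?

As if non-drop at 30 labels/s: (0 × 3600 + 27 × 60 + 6) × 30 + 10 = 48790.
Minute boundaries passed: 27; those not divisible by 10: 27 − 2 = 25; dropped labels = 2 × 25 = 50.
Actual frame index = 48790 − 50 = 48740.

48740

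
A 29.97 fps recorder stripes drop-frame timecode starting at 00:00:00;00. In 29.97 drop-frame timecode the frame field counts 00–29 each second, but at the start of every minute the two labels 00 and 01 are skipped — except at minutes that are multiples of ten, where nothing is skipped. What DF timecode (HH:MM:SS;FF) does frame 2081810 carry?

Ten DF minutes hold 17982 frames, so frame 2081810 lies in block 115 (frames 2067930–2085911) with 13880 frames into that block.
The block's first minute is 1800 frames and the rest 1798 each; 13880 frames reaches minute 7, so 115 × 18 + 7 × 2 = 2084 labels have been skipped so far.
Adding those back, label number 2081810 + 2084 = 2083894 at 30 labels/s is 69463 s + 4 f = 19 h 17 min 43 s frame 4, i.e. 19:17:43;04.

19:17:43;04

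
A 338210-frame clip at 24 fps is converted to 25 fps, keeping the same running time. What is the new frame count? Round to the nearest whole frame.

Frames at target rate = 338210 × (25) / (24) = 4227625/12 ≈ 352302.083.
Nearest whole frame: 352302.

352302 frames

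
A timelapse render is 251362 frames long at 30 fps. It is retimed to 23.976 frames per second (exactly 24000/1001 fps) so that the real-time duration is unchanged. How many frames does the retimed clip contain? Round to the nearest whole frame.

200889 frames

Frames at target rate = 251362 × (24000/1001) / (30) = 201089600/1001 ≈ 200888.711.
Nearest whole frame: 200889.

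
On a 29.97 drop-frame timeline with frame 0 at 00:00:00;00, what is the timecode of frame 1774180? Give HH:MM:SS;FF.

16:26:38;16

Ten DF minutes hold 17982 frames, so frame 1774180 lies in block 98 (frames 1762236–1780217) with 11944 frames into that block.
The block's first minute is 1800 frames and the rest 1798 each; 11944 frames reaches minute 6, so 98 × 18 + 6 × 2 = 1776 labels have been skipped so far.
Adding those back, label number 1774180 + 1776 = 1775956 at 30 labels/s is 59198 s + 16 f = 16 h 26 min 38 s frame 16, i.e. 16:26:38;16.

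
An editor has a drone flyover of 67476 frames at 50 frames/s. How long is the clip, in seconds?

Running time = 67476 / (50) = 1349.52 s.

1349.52 seconds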